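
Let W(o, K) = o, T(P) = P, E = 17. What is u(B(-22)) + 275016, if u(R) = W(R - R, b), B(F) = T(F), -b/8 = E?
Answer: 275016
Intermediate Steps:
b = -136 (b = -8*17 = -136)
B(F) = F
u(R) = 0 (u(R) = R - R = 0)
u(B(-22)) + 275016 = 0 + 275016 = 275016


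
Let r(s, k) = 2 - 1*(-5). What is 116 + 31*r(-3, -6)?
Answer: 333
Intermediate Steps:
r(s, k) = 7 (r(s, k) = 2 + 5 = 7)
116 + 31*r(-3, -6) = 116 + 31*7 = 116 + 217 = 333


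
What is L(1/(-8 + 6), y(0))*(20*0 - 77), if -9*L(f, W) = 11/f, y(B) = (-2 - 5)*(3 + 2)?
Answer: -1694/9 ≈ -188.22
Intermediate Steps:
y(B) = -35 (y(B) = -7*5 = -35)
L(f, W) = -11/(9*f)
L(1/(-8 + 6), y(0))*(20*0 - 77) = (-11/(9*(1/(-8 + 6))))*(20*0 - 77) = (-11/(9*(1/(-2))))*(0 - 77) = -11/(9*(-½))*(-77) = -11/9*(-2)*(-77) = (22/9)*(-77) = -1694/9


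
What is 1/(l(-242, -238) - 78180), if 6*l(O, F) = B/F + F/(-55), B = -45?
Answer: -78540/6140198081 ≈ -1.2791e-5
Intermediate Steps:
l(O, F) = -15/(2*F) - F/330 (l(O, F) = (-45/F + F/(-55))/6 = (-45/F + F*(-1/55))/6 = (-45/F - F/55)/6 = -15/(2*F) - F/330)
1/(l(-242, -238) - 78180) = 1/((1/330)*(-2475 - 1*(-238)²)/(-238) - 78180) = 1/((1/330)*(-1/238)*(-2475 - 1*56644) - 78180) = 1/((1/330)*(-1/238)*(-2475 - 56644) - 78180) = 1/((1/330)*(-1/238)*(-59119) - 78180) = 1/(59119/78540 - 78180) = 1/(-6140198081/78540) = -78540/6140198081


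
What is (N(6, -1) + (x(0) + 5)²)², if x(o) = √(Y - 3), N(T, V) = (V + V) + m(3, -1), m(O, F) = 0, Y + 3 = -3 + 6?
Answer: 100 + 400*I*√3 ≈ 100.0 + 692.82*I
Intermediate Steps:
Y = 0 (Y = -3 + (-3 + 6) = -3 + 3 = 0)
N(T, V) = 2*V (N(T, V) = (V + V) + 0 = 2*V + 0 = 2*V)
x(o) = I*√3 (x(o) = √(0 - 3) = √(-3) = I*√3)
(N(6, -1) + (x(0) + 5)²)² = (2*(-1) + (I*√3 + 5)²)² = (-2 + (5 + I*√3)²)²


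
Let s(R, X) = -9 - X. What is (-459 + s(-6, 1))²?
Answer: 219961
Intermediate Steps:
(-459 + s(-6, 1))² = (-459 + (-9 - 1*1))² = (-459 + (-9 - 1))² = (-459 - 10)² = (-469)² = 219961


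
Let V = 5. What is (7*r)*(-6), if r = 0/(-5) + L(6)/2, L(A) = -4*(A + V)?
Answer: 924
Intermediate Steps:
L(A) = -20 - 4*A (L(A) = -4*(A + 5) = -4*(5 + A) = -20 - 4*A)
r = -22 (r = 0/(-5) + (-20 - 4*6)/2 = 0*(-1/5) + (-20 - 24)*(1/2) = 0 - 44*1/2 = 0 - 22 = -22)
(7*r)*(-6) = (7*(-22))*(-6) = -154*(-6) = 924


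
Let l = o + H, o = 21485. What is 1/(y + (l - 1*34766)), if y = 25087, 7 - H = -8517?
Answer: 1/20330 ≈ 4.9188e-5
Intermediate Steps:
H = 8524 (H = 7 - 1*(-8517) = 7 + 8517 = 8524)
l = 30009 (l = 21485 + 8524 = 30009)
1/(y + (l - 1*34766)) = 1/(25087 + (30009 - 1*34766)) = 1/(25087 + (30009 - 34766)) = 1/(25087 - 4757) = 1/20330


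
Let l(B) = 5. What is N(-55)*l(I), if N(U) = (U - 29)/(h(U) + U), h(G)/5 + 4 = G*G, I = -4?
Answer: -6/215 ≈ -0.027907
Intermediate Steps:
h(G) = -20 + 5*G**2 (h(G) = -20 + 5*(G*G) = -20 + 5*G**2)
N(U) = (-29 + U)/(-20 + U + 5*U**2) (N(U) = (U - 29)/((-20 + 5*U**2) + U) = (-29 + U)/(-20 + U + 5*U**2))
N(-55)*l(I) = ((-29 - 55)/(-20 - 55 + 5*(-55)**2))*5 = (-84/(-20 - 55 + 5*3025))*5 = (-84/(-20 - 55 + 15125))*5 = (-84/15050)*5 = ((1/15050)*(-84))*5 = -6/1075*5 = -6/215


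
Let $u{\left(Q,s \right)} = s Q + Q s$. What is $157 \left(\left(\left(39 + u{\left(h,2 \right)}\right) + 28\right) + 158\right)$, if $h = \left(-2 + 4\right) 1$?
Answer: $36581$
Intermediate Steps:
$h = 2$ ($h = 2 \cdot 1 = 2$)
$u{\left(Q,s \right)} = 2 Q s$ ($u{\left(Q,s \right)} = Q s + Q s = 2 Q s$)
$157 \left(\left(\left(39 + u{\left(h,2 \right)}\right) + 28\right) + 158\right) = 157 \left(\left(\left(39 + 2 \cdot 2 \cdot 2\right) + 28\right) + 158\right) = 157 \left(\left(\left(39 + 8\right) + 28\right) + 158\right) = 157 \left(\left(47 + 28\right) + 158\right) = 157 \left(75 + 158\right) = 157 \cdot 233 = 36581$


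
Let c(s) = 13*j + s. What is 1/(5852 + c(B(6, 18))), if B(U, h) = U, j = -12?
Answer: 1/5702 ≈ 0.00017538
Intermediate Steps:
c(s) = -156 + s (c(s) = 13*(-12) + s = -156 + s)
1/(5852 + c(B(6, 18))) = 1/(5852 + (-156 + 6)) = 1/(5852 - 150) = 1/5702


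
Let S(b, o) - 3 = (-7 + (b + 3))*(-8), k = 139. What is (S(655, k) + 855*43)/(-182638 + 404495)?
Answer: 31560/221857 ≈ 0.14225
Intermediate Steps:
S(b, o) = 35 - 8*b (S(b, o) = 3 + (-7 + (b + 3))*(-8) = 3 + (-7 + (3 + b))*(-8) = 3 + (-4 + b)*(-8) = 3 + (32 - 8*b) = 35 - 8*b)
(S(655, k) + 855*43)/(-182638 + 404495) = ((35 - 8*655) + 855*43)/(-182638 + 404495) = ((35 - 5240) + 36765)/221857 = (-5205 + 36765)*(1/221857) = 31560*(1/221857) = 31560/221857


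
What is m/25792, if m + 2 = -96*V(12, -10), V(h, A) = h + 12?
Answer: -1153/12896 ≈ -0.089408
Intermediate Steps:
V(h, A) = 12 + h
m = -2306 (m = -2 - 96*(12 + 12) = -2 - 96*24 = -2 - 2304 = -2306)
m/25792 = -2306/25792 = -2306*1/25792 = -1153/12896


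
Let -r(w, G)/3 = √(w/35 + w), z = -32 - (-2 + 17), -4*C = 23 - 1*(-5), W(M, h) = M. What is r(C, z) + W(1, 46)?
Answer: 1 - 18*I*√5/5 ≈ 1.0 - 8.0499*I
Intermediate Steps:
C = -7 (C = -(23 - 1*(-5))/4 = -(23 + 5)/4 = -¼*28 = -7)
z = -47 (z = -32 - 1*15 = -32 - 15 = -47)
r(w, G) = -18*√35*√w/35 (r(w, G) = -3*√(w/35 + w) = -3*6*√35*√w/35 = -18*√35*√w/35)
r(C, z) + W(1, 46) = -18*√35*√(-7)/35 + 1 = -18*√35*I*√7/35 + 1 = -18*I*√5/5 + 1 = 1 - 18*I*√5/5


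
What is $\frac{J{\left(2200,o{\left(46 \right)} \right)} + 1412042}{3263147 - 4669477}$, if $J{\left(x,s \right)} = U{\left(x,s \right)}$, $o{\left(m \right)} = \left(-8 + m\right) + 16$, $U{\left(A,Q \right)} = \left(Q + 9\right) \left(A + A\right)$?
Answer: $- \frac{844621}{703165} \approx -1.2012$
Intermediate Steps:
$U{\left(A,Q \right)} = 2 A \left(9 + Q\right)$ ($U{\left(A,Q \right)} = \left(9 + Q\right) 2 A = 2 A \left(9 + Q\right)$)
$o{\left(m \right)} = 8 + m$
$J{\left(x,s \right)} = 2 x \left(9 + s\right)$
$\frac{J{\left(2200,o{\left(46 \right)} \right)} + 1412042}{3263147 - 4669477} = \frac{2 \cdot 2200 \left(9 + \left(8 + 46\right)\right) + 1412042}{3263147 - 4669477} = \frac{2 \cdot 2200 \left(9 + 54\right) + 1412042}{-1406330} = \left(2 \cdot 2200 \cdot 63 + 1412042\right) \left(- \frac{1}{1406330}\right) = \left(277200 + 1412042\right) \left(- \frac{1}{1406330}\right) = 1689242 \left(- \frac{1}{1406330}\right) = - \frac{844621}{703165}$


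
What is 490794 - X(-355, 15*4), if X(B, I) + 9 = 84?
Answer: 490719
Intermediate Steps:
X(B, I) = 75 (X(B, I) = -9 + 84 = 75)
490794 - X(-355, 15*4) = 490794 - 1*75 = 490794 - 75 = 490719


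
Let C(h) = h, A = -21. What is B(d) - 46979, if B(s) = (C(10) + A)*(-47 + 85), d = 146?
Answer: -47397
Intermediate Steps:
B(s) = -418 (B(s) = (10 - 21)*(-47 + 85) = -11*38 = -418)
B(d) - 46979 = -418 - 46979 = -47397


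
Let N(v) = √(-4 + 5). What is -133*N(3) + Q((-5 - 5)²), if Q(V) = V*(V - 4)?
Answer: 9467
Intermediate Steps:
Q(V) = V*(-4 + V)
N(v) = 1 (N(v) = √1 = 1)
-133*N(3) + Q((-5 - 5)²) = -133*1 + (-5 - 5)²*(-4 + (-5 - 5)²) = -133 + (-10)²*(-4 + (-10)²) = -133 + 100*(-4 + 100) = -133 + 100*96 = -133 + 9600 = 9467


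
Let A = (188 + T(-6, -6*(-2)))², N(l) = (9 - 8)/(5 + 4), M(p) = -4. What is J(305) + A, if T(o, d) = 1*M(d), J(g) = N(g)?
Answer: 304705/9 ≈ 33856.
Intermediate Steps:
N(l) = ⅑ (N(l) = 1/9 = 1*(⅑) = ⅑)
J(g) = ⅑
T(o, d) = -4 (T(o, d) = 1*(-4) = -4)
A = 33856 (A = (188 - 4)² = 184² = 33856)
J(305) + A = ⅑ + 33856 = 304705/9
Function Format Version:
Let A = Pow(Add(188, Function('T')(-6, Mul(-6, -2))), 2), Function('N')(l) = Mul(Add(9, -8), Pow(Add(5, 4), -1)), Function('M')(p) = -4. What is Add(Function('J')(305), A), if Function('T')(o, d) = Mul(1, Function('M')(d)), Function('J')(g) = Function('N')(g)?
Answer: Rational(304705, 9) ≈ 33856.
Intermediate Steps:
Function('N')(l) = Rational(1, 9) (Function('N')(l) = Mul(1, Pow(9, -1)) = Mul(1, Rational(1, 9)) = Rational(1, 9))
Function('J')(g) = Rational(1, 9)
Function('T')(o, d) = -4 (Function('T')(o, d) = Mul(1, -4) = -4)
A = 33856 (A = Pow(Add(188, -4), 2) = Pow(184, 2) = 33856)
Add(Function('J')(305), A) = Add(Rational(1, 9), 33856) = Rational(304705, 9)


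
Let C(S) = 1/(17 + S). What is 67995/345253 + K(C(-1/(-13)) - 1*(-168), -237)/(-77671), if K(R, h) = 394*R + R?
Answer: -170242489075/258834102582 ≈ -0.65773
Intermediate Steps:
K(R, h) = 395*R
67995/345253 + K(C(-1/(-13)) - 1*(-168), -237)/(-77671) = 67995/345253 + (395*(1/(17 - 1/(-13)) - 1*(-168)))/(-77671) = 67995*(1/345253) + (395*(1/(17 - 1*(-1/13)) + 168))*(-1/77671) = 67995/345253 + (395*(1/(17 + 1/13) + 168))*(-1/77671) = 67995/345253 + (395*(1/(222/13) + 168))*(-1/77671) = 67995/345253 + (395*(13/222 + 168))*(-1/77671) = 67995/345253 + (395*(37309/222))*(-1/77671) = 67995/345253 + (14737055/222)*(-1/77671) = 67995/345253 - 14737055/17242962 = -170242489075/258834102582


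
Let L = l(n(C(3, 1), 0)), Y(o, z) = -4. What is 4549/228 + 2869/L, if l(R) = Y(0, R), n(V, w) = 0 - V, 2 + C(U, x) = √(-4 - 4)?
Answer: -39746/57 ≈ -697.30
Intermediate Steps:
C(U, x) = -2 + 2*I*√2 (C(U, x) = -2 + √(-4 - 4) = -2 + √(-8) = -2 + 2*I*√2)
n(V, w) = -V
l(R) = -4
L = -4
4549/228 + 2869/L = 4549/228 + 2869/(-4) = 4549*(1/228) + 2869*(-¼) = 4549/228 - 2869/4 = -39746/57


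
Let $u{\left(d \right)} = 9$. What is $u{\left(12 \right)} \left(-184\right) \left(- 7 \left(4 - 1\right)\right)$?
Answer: $34776$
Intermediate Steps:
$u{\left(12 \right)} \left(-184\right) \left(- 7 \left(4 - 1\right)\right) = 9 \left(-184\right) \left(- 7 \left(4 - 1\right)\right) = - 1656 \left(\left(-7\right) 3\right) = \left(-1656\right) \left(-21\right) = 34776$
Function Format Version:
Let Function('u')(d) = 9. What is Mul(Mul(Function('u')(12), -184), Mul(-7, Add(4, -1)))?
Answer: 34776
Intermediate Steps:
Mul(Mul(Function('u')(12), -184), Mul(-7, Add(4, -1))) = Mul(Mul(9, -184), Mul(-7, Add(4, -1))) = Mul(-1656, Mul(-7, 3)) = Mul(-1656, -21) = 34776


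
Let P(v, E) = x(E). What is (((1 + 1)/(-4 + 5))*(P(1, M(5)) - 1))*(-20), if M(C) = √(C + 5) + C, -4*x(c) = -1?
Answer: 30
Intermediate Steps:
x(c) = ¼ (x(c) = -¼*(-1) = ¼)
M(C) = C + √(5 + C) (M(C) = √(5 + C) + C = C + √(5 + C))
P(v, E) = ¼
(((1 + 1)/(-4 + 5))*(P(1, M(5)) - 1))*(-20) = (((1 + 1)/(-4 + 5))*(¼ - 1))*(-20) = ((2/1)*(-¾))*(-20) = ((2*1)*(-¾))*(-20) = (2*(-¾))*(-20) = -3/2*(-20) = 30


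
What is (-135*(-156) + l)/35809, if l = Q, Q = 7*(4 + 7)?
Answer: 21137/35809 ≈ 0.59027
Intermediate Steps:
Q = 77 (Q = 7*11 = 77)
l = 77
(-135*(-156) + l)/35809 = (-135*(-156) + 77)/35809 = (21060 + 77)*(1/35809) = 21137*(1/35809) = 21137/35809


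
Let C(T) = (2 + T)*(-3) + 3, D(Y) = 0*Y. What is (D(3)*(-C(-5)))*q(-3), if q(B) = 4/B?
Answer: 0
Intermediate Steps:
D(Y) = 0
C(T) = -3 - 3*T (C(T) = (-6 - 3*T) + 3 = -3 - 3*T)
(D(3)*(-C(-5)))*q(-3) = (0*(-(-3 - 3*(-5))))*(4/(-3)) = (0*(-(-3 + 15)))*(4*(-⅓)) = (0*(-1*12))*(-4/3) = (0*(-12))*(-4/3) = 0*(-4/3) = 0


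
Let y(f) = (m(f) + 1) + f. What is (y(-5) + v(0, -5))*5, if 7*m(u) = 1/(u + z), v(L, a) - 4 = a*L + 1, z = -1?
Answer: 205/42 ≈ 4.8810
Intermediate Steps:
v(L, a) = 5 + L*a (v(L, a) = 4 + (a*L + 1) = 4 + (L*a + 1) = 4 + (1 + L*a) = 5 + L*a)
m(u) = 1/(7*(-1 + u)) (m(u) = 1/(7*(u - 1)) = 1/(7*(-1 + u)))
y(f) = 1 + f + 1/(7*(-1 + f)) (y(f) = (1/(7*(-1 + f)) + 1) + f = (1 + 1/(7*(-1 + f))) + f = 1 + f + 1/(7*(-1 + f)))
(y(-5) + v(0, -5))*5 = ((-6/7 + (-5)²)/(-1 - 5) + (5 + 0*(-5)))*5 = ((-6/7 + 25)/(-6) + (5 + 0))*5 = (-⅙*169/7 + 5)*5 = (-169/42 + 5)*5 = (41/42)*5 = 205/42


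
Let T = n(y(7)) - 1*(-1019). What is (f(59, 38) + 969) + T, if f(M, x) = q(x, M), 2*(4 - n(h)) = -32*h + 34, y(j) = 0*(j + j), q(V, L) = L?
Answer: 2034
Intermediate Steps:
y(j) = 0 (y(j) = 0*(2*j) = 0)
n(h) = -13 + 16*h (n(h) = 4 - (-32*h + 34)/2 = 4 - (34 - 32*h)/2 = 4 + (-17 + 16*h) = -13 + 16*h)
f(M, x) = M
T = 1006 (T = (-13 + 16*0) - 1*(-1019) = (-13 + 0) + 1019 = -13 + 1019 = 1006)
(f(59, 38) + 969) + T = (59 + 969) + 1006 = 1028 + 1006 = 2034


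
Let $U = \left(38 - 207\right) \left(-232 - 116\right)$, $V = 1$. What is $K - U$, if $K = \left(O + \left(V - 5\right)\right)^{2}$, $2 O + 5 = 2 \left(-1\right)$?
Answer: $- \frac{235023}{4} \approx -58756.0$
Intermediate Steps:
$O = - \frac{7}{2}$ ($O = - \frac{5}{2} + \frac{2 \left(-1\right)}{2} = - \frac{5}{2} + \frac{1}{2} \left(-2\right) = - \frac{5}{2} - 1 = - \frac{7}{2} \approx -3.5$)
$U = 58812$ ($U = \left(-169\right) \left(-348\right) = 58812$)
$K = \frac{225}{4}$ ($K = \left(- \frac{7}{2} + \left(1 - 5\right)\right)^{2} = \left(- \frac{7}{2} - 4\right)^{2} = \left(- \frac{15}{2}\right)^{2} = \frac{225}{4} \approx 56.25$)
$K - U = \frac{225}{4} - 58812 = - \frac{235023}{4}$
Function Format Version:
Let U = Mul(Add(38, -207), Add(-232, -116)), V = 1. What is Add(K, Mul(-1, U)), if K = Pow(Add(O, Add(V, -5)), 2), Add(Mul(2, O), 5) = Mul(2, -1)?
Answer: Rational(-235023, 4) ≈ -58756.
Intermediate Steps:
O = Rational(-7, 2) (O = Add(Rational(-5, 2), Mul(Rational(1, 2), Mul(2, -1))) = Add(Rational(-5, 2), Mul(Rational(1, 2), -2)) = Add(Rational(-5, 2), -1) = Rational(-7, 2) ≈ -3.5000)
U = 58812 (U = Mul(-169, -348) = 58812)
K = Rational(225, 4) (K = Pow(Add(Rational(-7, 2), Add(1, -5)), 2) = Pow(Add(Rational(-7, 2), -4), 2) = Pow(Rational(-15, 2), 2) = Rational(225, 4) ≈ 56.250)
Add(K, Mul(-1, U)) = Add(Rational(225, 4), Mul(-1, 58812)) = Add(Rational(225, 4), -58812) = Rational(-235023, 4)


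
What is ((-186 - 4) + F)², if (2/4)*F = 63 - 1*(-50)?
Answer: 1296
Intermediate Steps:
F = 226 (F = 2*(63 - 1*(-50)) = 2*(63 + 50) = 2*113 = 226)
((-186 - 4) + F)² = ((-186 - 4) + 226)² = (-190 + 226)² = 36² = 1296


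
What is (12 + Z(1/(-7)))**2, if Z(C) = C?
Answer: 6889/49 ≈ 140.59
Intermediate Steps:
(12 + Z(1/(-7)))**2 = (12 + 1/(-7))**2 = (12 - 1/7)**2 = (83/7)**2 = 6889/49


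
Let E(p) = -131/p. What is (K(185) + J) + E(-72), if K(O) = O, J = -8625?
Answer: -607549/72 ≈ -8438.2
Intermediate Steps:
(K(185) + J) + E(-72) = (185 - 8625) - 131/(-72) = -8440 - 131*(-1/72) = -8440 + 131/72 = -607549/72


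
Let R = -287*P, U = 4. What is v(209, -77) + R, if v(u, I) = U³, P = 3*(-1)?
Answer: 925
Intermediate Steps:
P = -3
R = 861 (R = -287*(-3) = 861)
v(u, I) = 64 (v(u, I) = 4³ = 64)
v(209, -77) + R = 64 + 861 = 925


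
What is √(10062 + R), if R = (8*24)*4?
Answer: 19*√30 ≈ 104.07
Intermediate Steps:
R = 768 (R = 192*4 = 768)
√(10062 + R) = √(10062 + 768) = √10830 = 19*√30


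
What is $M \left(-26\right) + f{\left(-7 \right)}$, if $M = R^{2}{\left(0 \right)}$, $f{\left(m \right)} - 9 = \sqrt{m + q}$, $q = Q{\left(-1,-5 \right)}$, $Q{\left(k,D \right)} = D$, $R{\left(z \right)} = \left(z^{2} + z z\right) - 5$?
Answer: $-641 + 2 i \sqrt{3} \approx -641.0 + 3.4641 i$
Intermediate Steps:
$R{\left(z \right)} = -5 + 2 z^{2}$ ($R{\left(z \right)} = \left(z^{2} + z^{2}\right) - 5 = 2 z^{2} - 5 = -5 + 2 z^{2}$)
$q = -5$
$f{\left(m \right)} = 9 + \sqrt{-5 + m}$ ($f{\left(m \right)} = 9 + \sqrt{m - 5} = 9 + \sqrt{-5 + m}$)
$M = 25$ ($M = \left(-5 + 2 \cdot 0^{2}\right)^{2} = \left(-5 + 2 \cdot 0\right)^{2} = \left(-5 + 0\right)^{2} = \left(-5\right)^{2} = 25$)
$M \left(-26\right) + f{\left(-7 \right)} = 25 \left(-26\right) + \left(9 + \sqrt{-5 - 7}\right) = -650 + \left(9 + \sqrt{-12}\right) = -650 + \left(9 + 2 i \sqrt{3}\right) = -641 + 2 i \sqrt{3}$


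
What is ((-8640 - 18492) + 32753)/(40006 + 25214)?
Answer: 5621/65220 ≈ 0.086185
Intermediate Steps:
((-8640 - 18492) + 32753)/(40006 + 25214) = (-27132 + 32753)/65220 = 5621*(1/65220) = 5621/65220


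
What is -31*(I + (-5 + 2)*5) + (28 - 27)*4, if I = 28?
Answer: -399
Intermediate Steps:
-31*(I + (-5 + 2)*5) + (28 - 27)*4 = -31*(28 + (-5 + 2)*5) + (28 - 27)*4 = -31*(28 - 3*5) + 1*4 = -31*(28 - 15) + 4 = -31*13 + 4 = -403 + 4 = -399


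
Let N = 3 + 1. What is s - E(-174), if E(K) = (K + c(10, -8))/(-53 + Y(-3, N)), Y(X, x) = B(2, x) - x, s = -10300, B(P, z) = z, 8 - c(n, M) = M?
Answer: -546058/53 ≈ -10303.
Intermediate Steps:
c(n, M) = 8 - M
N = 4
Y(X, x) = 0 (Y(X, x) = x - x = 0)
E(K) = -16/53 - K/53 (E(K) = (K + (8 - 1*(-8)))/(-53 + 0) = (K + (8 + 8))/(-53) = (K + 16)*(-1/53) = (16 + K)*(-1/53) = -16/53 - K/53)
s - E(-174) = -10300 - (-16/53 - 1/53*(-174)) = -10300 - (-16/53 + 174/53) = -10300 - 1*158/53 = -10300 - 158/53 = -546058/53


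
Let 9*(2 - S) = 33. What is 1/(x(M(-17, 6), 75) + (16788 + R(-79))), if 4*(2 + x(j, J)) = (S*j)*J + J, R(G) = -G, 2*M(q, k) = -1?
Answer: 8/135195 ≈ 5.9174e-5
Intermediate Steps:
S = -5/3 (S = 2 - 1/9*33 = 2 - 11/3 = -5/3 ≈ -1.6667)
M(q, k) = -1/2 (M(q, k) = (1/2)*(-1) = -1/2)
x(j, J) = -2 + J/4 - 5*J*j/12 (x(j, J) = -2 + ((-5*j/3)*J + J)/4 = -2 + (-5*J*j/3 + J)/4 = -2 + (J - 5*J*j/3)/4 = -2 + (J/4 - 5*J*j/12) = -2 + J/4 - 5*J*j/12)
1/(x(M(-17, 6), 75) + (16788 + R(-79))) = 1/((-2 + (1/4)*75 - 5/12*75*(-1/2)) + (16788 - 1*(-79))) = 1/((-2 + 75/4 + 125/8) + (16788 + 79)) = 1/(259/8 + 16867) = 1/(135195/8) = 8/135195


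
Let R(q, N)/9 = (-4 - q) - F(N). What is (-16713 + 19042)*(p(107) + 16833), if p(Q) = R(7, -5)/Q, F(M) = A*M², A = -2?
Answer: 4195651578/107 ≈ 3.9212e+7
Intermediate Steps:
F(M) = -2*M²
R(q, N) = -36 - 9*q + 18*N² (R(q, N) = 9*((-4 - q) - (-2)*N²) = 9*((-4 - q) + 2*N²) = 9*(-4 - q + 2*N²) = -36 - 9*q + 18*N²)
p(Q) = 351/Q (p(Q) = (-36 - 9*7 + 18*(-5)²)/Q = (-36 - 63 + 18*25)/Q = (-36 - 63 + 450)/Q = 351/Q)
(-16713 + 19042)*(p(107) + 16833) = (-16713 + 19042)*(351/107 + 16833) = 2329*(351*(1/107) + 16833) = 2329*(351/107 + 16833) = 2329*(1801482/107) = 4195651578/107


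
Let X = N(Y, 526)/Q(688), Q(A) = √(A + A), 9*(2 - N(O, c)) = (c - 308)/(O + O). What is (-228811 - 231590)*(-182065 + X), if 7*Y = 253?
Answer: 83822908065 - 13530079*√86/6072 ≈ 8.3823e+10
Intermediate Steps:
Y = 253/7 (Y = (⅐)*253 = 253/7 ≈ 36.143)
N(O, c) = 2 - (-308 + c)/(18*O) (N(O, c) = 2 - (c - 308)/(9*(O + O)) = 2 - (-308 + c)/(9*(2*O)) = 2 - (-308 + c)*1/(2*O)/9 = 2 - (-308 + c)/(18*O))
Q(A) = √2*√A (Q(A) = √(2*A) = √2*√A)
X = 3791*√86/783288 (X = ((308 - 1*526 + 36*(253/7))/(18*(253/7)))/((√2*√688)) = ((1/18)*(7/253)*(308 - 526 + 9108/7))/((√2*(4*√43))) = ((1/18)*(7/253)*(7582/7))/((4*√86)) = 3791*(√86/344)/2277 = 3791*√86/783288 ≈ 0.044883)
(-228811 - 231590)*(-182065 + X) = (-228811 - 231590)*(-182065 + 3791*√86/783288) = -460401*(-182065 + 3791*√86/783288) = 83822908065 - 13530079*√86/6072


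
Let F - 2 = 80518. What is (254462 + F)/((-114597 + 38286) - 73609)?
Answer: -167491/74960 ≈ -2.2344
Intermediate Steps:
F = 80520 (F = 2 + 80518 = 80520)
(254462 + F)/((-114597 + 38286) - 73609) = (254462 + 80520)/((-114597 + 38286) - 73609) = 334982/(-76311 - 73609) = 334982/(-149920) = 334982*(-1/149920) = -167491/74960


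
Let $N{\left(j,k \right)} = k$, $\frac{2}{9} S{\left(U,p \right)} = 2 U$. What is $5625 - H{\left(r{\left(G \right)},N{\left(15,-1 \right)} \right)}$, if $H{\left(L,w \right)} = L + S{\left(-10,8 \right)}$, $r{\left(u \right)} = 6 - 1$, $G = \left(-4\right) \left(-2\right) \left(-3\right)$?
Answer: $5710$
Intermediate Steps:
$S{\left(U,p \right)} = 9 U$ ($S{\left(U,p \right)} = \frac{9 \cdot 2 U}{2} = 9 U$)
$G = -24$ ($G = 8 \left(-3\right) = -24$)
$r{\left(u \right)} = 5$ ($r{\left(u \right)} = 6 - 1 = 5$)
$H{\left(L,w \right)} = -90 + L$ ($H{\left(L,w \right)} = L + 9 \left(-10\right) = L - 90 = -90 + L$)
$5625 - H{\left(r{\left(G \right)},N{\left(15,-1 \right)} \right)} = 5625 - \left(-90 + 5\right) = 5625 - -85 = 5625 + 85 = 5710$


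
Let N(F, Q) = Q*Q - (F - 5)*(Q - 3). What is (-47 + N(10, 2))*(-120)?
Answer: 4560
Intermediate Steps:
N(F, Q) = Q² - (-5 + F)*(-3 + Q)
(-47 + N(10, 2))*(-120) = (-47 + (-15 + 2² + 3*10 + 5*2 - 1*10*2))*(-120) = (-47 + (-15 + 4 + 30 + 10 - 20))*(-120) = (-47 + 9)*(-120) = -38*(-120) = 4560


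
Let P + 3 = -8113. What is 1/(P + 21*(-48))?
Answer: -1/9124 ≈ -0.00010960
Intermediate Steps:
P = -8116 (P = -3 - 8113 = -8116)
1/(P + 21*(-48)) = 1/(-8116 + 21*(-48)) = 1/(-8116 - 1008) = 1/(-9124) = -1/9124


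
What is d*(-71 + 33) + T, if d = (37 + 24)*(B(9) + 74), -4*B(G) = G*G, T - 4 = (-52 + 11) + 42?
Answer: -249175/2 ≈ -1.2459e+5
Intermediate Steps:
T = 5 (T = 4 + ((-52 + 11) + 42) = 4 + (-41 + 42) = 4 + 1 = 5)
B(G) = -G²/4 (B(G) = -G*G/4 = -G²/4)
d = 13115/4 (d = (37 + 24)*(-¼*9² + 74) = 61*(-¼*81 + 74) = 61*(-81/4 + 74) = 61*(215/4) = 13115/4 ≈ 3278.8)
d*(-71 + 33) + T = 13115*(-71 + 33)/4 + 5 = (13115/4)*(-38) + 5 = -249185/2 + 5 = -249175/2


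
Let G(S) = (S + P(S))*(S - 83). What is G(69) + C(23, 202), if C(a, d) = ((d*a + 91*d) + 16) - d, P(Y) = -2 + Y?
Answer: 20938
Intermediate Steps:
C(a, d) = 16 + 90*d + a*d (C(a, d) = ((a*d + 91*d) + 16) - d = ((91*d + a*d) + 16) - d = (16 + 91*d + a*d) - d = 16 + 90*d + a*d)
G(S) = (-83 + S)*(-2 + 2*S) (G(S) = (S + (-2 + S))*(S - 83) = (-2 + 2*S)*(-83 + S) = (-83 + S)*(-2 + 2*S))
G(69) + C(23, 202) = (166 - 168*69 + 2*69**2) + (16 + 90*202 + 23*202) = (166 - 11592 + 2*4761) + (16 + 18180 + 4646) = (166 - 11592 + 9522) + 22842 = -1904 + 22842 = 20938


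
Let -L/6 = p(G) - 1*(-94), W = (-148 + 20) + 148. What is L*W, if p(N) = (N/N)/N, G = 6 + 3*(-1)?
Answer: -11320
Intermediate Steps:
G = 3 (G = 6 - 3 = 3)
p(N) = 1/N
W = 20 (W = -128 + 148 = 20)
L = -566 (L = -6*(1/3 - 1*(-94)) = -6*(⅓ + 94) = -6*283/3 = -566)
L*W = -566*20 = -11320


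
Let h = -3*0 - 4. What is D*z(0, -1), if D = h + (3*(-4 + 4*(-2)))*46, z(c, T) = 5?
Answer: -8300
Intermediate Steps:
h = -4 (h = 0 - 4 = -4)
D = -1660 (D = -4 + (3*(-4 + 4*(-2)))*46 = -4 + (3*(-4 - 8))*46 = -4 + (3*(-12))*46 = -4 - 36*46 = -4 - 1656 = -1660)
D*z(0, -1) = -1660*5 = -8300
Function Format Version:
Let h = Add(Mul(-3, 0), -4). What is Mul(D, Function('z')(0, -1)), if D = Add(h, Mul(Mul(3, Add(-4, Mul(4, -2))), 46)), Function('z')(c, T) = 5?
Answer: -8300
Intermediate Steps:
h = -4 (h = Add(0, -4) = -4)
D = -1660 (D = Add(-4, Mul(Mul(3, Add(-4, Mul(4, -2))), 46)) = Add(-4, Mul(Mul(3, Add(-4, -8)), 46)) = Add(-4, Mul(Mul(3, -12), 46)) = Add(-4, Mul(-36, 46)) = Add(-4, -1656) = -1660)
Mul(D, Function('z')(0, -1)) = Mul(-1660, 5) = -8300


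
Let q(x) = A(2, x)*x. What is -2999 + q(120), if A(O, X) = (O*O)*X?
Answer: 54601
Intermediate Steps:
A(O, X) = X*O**2 (A(O, X) = O**2*X = X*O**2)
q(x) = 4*x**2 (q(x) = (x*2**2)*x = (x*4)*x = (4*x)*x = 4*x**2)
-2999 + q(120) = -2999 + 4*120**2 = -2999 + 4*14400 = -2999 + 57600 = 54601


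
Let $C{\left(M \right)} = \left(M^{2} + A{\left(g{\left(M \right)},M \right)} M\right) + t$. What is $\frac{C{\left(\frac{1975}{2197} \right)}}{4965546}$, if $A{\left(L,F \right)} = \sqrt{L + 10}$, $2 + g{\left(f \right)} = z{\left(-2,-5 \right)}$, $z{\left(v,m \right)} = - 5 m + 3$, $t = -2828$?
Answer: $- \frac{13620280777}{23967742122714} \approx -0.00056828$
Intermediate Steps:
$z{\left(v,m \right)} = 3 - 5 m$
$g{\left(f \right)} = 26$ ($g{\left(f \right)} = -2 + \left(3 - -25\right) = -2 + \left(3 + 25\right) = -2 + 28 = 26$)
$A{\left(L,F \right)} = \sqrt{10 + L}$
$C{\left(M \right)} = -2828 + M^{2} + 6 M$ ($C{\left(M \right)} = \left(M^{2} + \sqrt{10 + 26} M\right) - 2828 = \left(M^{2} + \sqrt{36} M\right) - 2828 = \left(M^{2} + 6 M\right) - 2828 = -2828 + M^{2} + 6 M$)
$\frac{C{\left(\frac{1975}{2197} \right)}}{4965546} = \frac{-2828 + \left(\frac{1975}{2197}\right)^{2} + 6 \cdot \frac{1975}{2197}}{4965546} = \left(-2828 + \left(1975 \cdot \frac{1}{2197}\right)^{2} + 6 \cdot 1975 \cdot \frac{1}{2197}\right) \frac{1}{4965546} = \left(-2828 + \left(\frac{1975}{2197}\right)^{2} + 6 \cdot \frac{1975}{2197}\right) \frac{1}{4965546} = \left(-2828 + \frac{3900625}{4826809} + \frac{11850}{2197}\right) \frac{1}{4965546} = \left(- \frac{13620280777}{4826809}\right) \frac{1}{4965546} = - \frac{13620280777}{23967742122714}$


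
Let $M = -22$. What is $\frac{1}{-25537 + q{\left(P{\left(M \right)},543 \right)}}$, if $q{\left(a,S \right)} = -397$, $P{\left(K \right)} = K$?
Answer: $- \frac{1}{25934} \approx -3.8559 \cdot 10^{-5}$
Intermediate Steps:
$\frac{1}{-25537 + q{\left(P{\left(M \right)},543 \right)}} = \frac{1}{-25537 - 397} = \frac{1}{-25934} = - \frac{1}{25934}$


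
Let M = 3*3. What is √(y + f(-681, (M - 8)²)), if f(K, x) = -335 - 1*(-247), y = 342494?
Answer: √342406 ≈ 585.15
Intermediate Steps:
M = 9
f(K, x) = -88 (f(K, x) = -335 + 247 = -88)
√(y + f(-681, (M - 8)²)) = √(342494 - 88) = √342406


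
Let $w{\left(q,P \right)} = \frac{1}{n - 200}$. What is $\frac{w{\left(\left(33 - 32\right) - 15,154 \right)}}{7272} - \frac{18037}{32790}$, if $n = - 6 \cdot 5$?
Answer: $- \frac{1005599917}{1828108080} \approx -0.55008$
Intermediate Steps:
$n = -30$ ($n = \left(-1\right) 30 = -30$)
$w{\left(q,P \right)} = - \frac{1}{230}$ ($w{\left(q,P \right)} = \frac{1}{-30 - 200} = \frac{1}{-230} = - \frac{1}{230}$)
$\frac{w{\left(\left(33 - 32\right) - 15,154 \right)}}{7272} - \frac{18037}{32790} = - \frac{1}{230 \cdot 7272} - \frac{18037}{32790} = \left(- \frac{1}{230}\right) \frac{1}{7272} - \frac{18037}{32790} = - \frac{1}{1672560} - \frac{18037}{32790} = - \frac{1005599917}{1828108080}$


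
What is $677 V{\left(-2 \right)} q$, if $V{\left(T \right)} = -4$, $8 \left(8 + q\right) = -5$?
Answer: $\frac{46713}{2} \approx 23357.0$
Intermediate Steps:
$q = - \frac{69}{8}$ ($q = -8 + \frac{1}{8} \left(-5\right) = -8 - \frac{5}{8} = - \frac{69}{8} \approx -8.625$)
$677 V{\left(-2 \right)} q = 677 \left(\left(-4\right) \left(- \frac{69}{8}\right)\right) = 677 \cdot \frac{69}{2} = \frac{46713}{2}$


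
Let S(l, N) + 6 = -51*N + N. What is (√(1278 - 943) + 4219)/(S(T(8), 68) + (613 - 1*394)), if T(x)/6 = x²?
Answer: -4219/3187 - √335/3187 ≈ -1.3296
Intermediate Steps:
T(x) = 6*x²
S(l, N) = -6 - 50*N (S(l, N) = -6 + (-51*N + N) = -6 - 50*N)
(√(1278 - 943) + 4219)/(S(T(8), 68) + (613 - 1*394)) = (√(1278 - 943) + 4219)/((-6 - 50*68) + (613 - 1*394)) = (√335 + 4219)/((-6 - 3400) + (613 - 394)) = (4219 + √335)/(-3406 + 219) = (4219 + √335)/(-3187) = (4219 + √335)*(-1/3187) = -4219/3187 - √335/3187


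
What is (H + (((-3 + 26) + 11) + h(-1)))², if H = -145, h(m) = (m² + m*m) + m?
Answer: 12100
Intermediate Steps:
h(m) = m + 2*m² (h(m) = (m² + m²) + m = 2*m² + m = m + 2*m²)
(H + (((-3 + 26) + 11) + h(-1)))² = (-145 + (((-3 + 26) + 11) - (1 + 2*(-1))))² = (-145 + ((23 + 11) - (1 - 2)))² = (-145 + (34 - 1*(-1)))² = (-145 + (34 + 1))² = (-145 + 35)² = (-110)² = 12100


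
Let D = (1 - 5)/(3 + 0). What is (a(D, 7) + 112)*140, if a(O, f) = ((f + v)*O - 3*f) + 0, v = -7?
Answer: 12740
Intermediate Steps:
D = -4/3 ≈ -1.3333
a(O, f) = -3*f + O*(-7 + f) (a(O, f) = ((f - 7)*O - 3*f) + 0 = ((-7 + f)*O - 3*f) + 0 = (O*(-7 + f) - 3*f) + 0 = (-3*f + O*(-7 + f)) + 0 = -3*f + O*(-7 + f))
(a(D, 7) + 112)*140 = ((-7*(-4/3) - 3*7 - 4/3*7) + 112)*140 = ((28/3 - 21 - 28/3) + 112)*140 = (-21 + 112)*140 = 91*140 = 12740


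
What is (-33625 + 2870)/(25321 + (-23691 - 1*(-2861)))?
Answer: -30755/4491 ≈ -6.8481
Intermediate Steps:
(-33625 + 2870)/(25321 + (-23691 - 1*(-2861))) = -30755/(25321 + (-23691 + 2861)) = -30755/(25321 - 20830) = -30755/4491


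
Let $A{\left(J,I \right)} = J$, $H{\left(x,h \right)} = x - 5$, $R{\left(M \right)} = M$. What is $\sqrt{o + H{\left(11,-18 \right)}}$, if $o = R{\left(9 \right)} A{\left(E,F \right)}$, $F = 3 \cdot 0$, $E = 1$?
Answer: $\sqrt{15} \approx 3.873$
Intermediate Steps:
$F = 0$
$H{\left(x,h \right)} = -5 + x$
$o = 9$ ($o = 9 \cdot 1 = 9$)
$\sqrt{o + H{\left(11,-18 \right)}} = \sqrt{9 + \left(-5 + 11\right)} = \sqrt{9 + 6} = \sqrt{15}$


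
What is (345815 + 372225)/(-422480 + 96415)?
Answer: -143608/65213 ≈ -2.2021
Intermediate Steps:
(345815 + 372225)/(-422480 + 96415) = 718040/(-326065) = 718040*(-1/326065) = -143608/65213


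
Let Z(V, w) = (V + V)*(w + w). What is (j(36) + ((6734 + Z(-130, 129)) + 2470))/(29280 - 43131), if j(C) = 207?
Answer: 19223/4617 ≈ 4.1635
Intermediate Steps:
Z(V, w) = 4*V*w (Z(V, w) = (2*V)*(2*w) = 4*V*w)
(j(36) + ((6734 + Z(-130, 129)) + 2470))/(29280 - 43131) = (207 + ((6734 + 4*(-130)*129) + 2470))/(29280 - 43131) = (207 + ((6734 - 67080) + 2470))/(-13851) = (207 + (-60346 + 2470))*(-1/13851) = (207 - 57876)*(-1/13851) = -57669*(-1/13851) = 19223/4617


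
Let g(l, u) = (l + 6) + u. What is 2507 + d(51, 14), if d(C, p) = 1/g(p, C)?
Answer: 177998/71 ≈ 2507.0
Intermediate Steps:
g(l, u) = 6 + l + u (g(l, u) = (6 + l) + u = 6 + l + u)
d(C, p) = 1/(6 + C + p) (d(C, p) = 1/(6 + p + C) = 1/(6 + C + p))
2507 + d(51, 14) = 2507 + 1/(6 + 51 + 14) = 2507 + 1/71 = 177998/71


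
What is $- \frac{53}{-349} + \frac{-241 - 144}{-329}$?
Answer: $\frac{21686}{16403} \approx 1.3221$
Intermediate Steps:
$- \frac{53}{-349} + \frac{-241 - 144}{-329} = \left(-53\right) \left(- \frac{1}{349}\right) - - \frac{55}{47} = \frac{53}{349} + \frac{55}{47} = \frac{21686}{16403}$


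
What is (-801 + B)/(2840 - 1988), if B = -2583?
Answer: -282/71 ≈ -3.9718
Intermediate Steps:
(-801 + B)/(2840 - 1988) = (-801 - 2583)/(2840 - 1988) = -3384/852 = -3384*1/852 = -282/71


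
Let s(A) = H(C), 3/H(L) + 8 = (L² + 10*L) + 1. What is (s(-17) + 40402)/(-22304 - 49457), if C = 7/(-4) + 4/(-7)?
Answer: -786341774/1396684343 ≈ -0.56301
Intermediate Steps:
C = -65/28 (C = 7*(-¼) + 4*(-⅐) = -7/4 - 4/7 = -65/28 ≈ -2.3214)
H(L) = 3/(-7 + L² + 10*L) (H(L) = 3/(-8 + ((L² + 10*L) + 1)) = 3/(-8 + (1 + L² + 10*L)) = 3/(-7 + L² + 10*L))
s(A) = -2352/19463 (s(A) = 3/(-7 + (-65/28)² + 10*(-65/28)) = 3/(-7 + 4225/784 - 325/14) = 3/(-19463/784) = 3*(-784/19463) = -2352/19463)
(s(-17) + 40402)/(-22304 - 49457) = (-2352/19463 + 40402)/(-22304 - 49457) = (786341774/19463)/(-71761) = (786341774/19463)*(-1/71761) = -786341774/1396684343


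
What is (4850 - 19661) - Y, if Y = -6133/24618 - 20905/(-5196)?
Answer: -105279651835/7106396 ≈ -14815.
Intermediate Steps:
Y = 26820679/7106396 (Y = -6133*1/24618 - 20905*(-1/5196) = -6133/24618 + 20905/5196 = 26820679/7106396 ≈ 3.7742)
(4850 - 19661) - Y = (4850 - 19661) - 1*26820679/7106396 = -14811 - 26820679/7106396 = -105279651835/7106396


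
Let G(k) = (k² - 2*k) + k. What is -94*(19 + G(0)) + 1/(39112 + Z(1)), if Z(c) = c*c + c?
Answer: -69857603/39114 ≈ -1786.0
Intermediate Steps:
G(k) = k² - k
Z(c) = c + c² (Z(c) = c² + c = c + c²)
-94*(19 + G(0)) + 1/(39112 + Z(1)) = -94*(19 + 0*(-1 + 0)) + 1/(39112 + 1*(1 + 1)) = -94*(19 + 0*(-1)) + 1/(39112 + 1*2) = -94*(19 + 0) + 1/(39112 + 2) = -94*19 + 1/39114 = -1786 + 1/39114 = -69857603/39114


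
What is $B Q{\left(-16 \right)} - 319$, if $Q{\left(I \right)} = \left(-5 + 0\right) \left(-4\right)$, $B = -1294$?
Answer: $-26199$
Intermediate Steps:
$Q{\left(I \right)} = 20$ ($Q{\left(I \right)} = \left(-5\right) \left(-4\right) = 20$)
$B Q{\left(-16 \right)} - 319 = \left(-1294\right) 20 - 319 = -25880 - 319 = -26199$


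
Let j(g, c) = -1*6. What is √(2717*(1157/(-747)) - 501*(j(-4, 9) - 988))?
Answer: √30615209767/249 ≈ 702.70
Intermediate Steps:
j(g, c) = -6
√(2717*(1157/(-747)) - 501*(j(-4, 9) - 988)) = √(2717*(1157/(-747)) - 501*(-6 - 988)) = √(2717*(1157*(-1/747)) - 501*(-994)) = √(2717*(-1157/747) + 497994) = √(-3143569/747 + 497994) = √(368857949/747) = √30615209767/249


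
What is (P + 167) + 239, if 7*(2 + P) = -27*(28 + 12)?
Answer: 1748/7 ≈ 249.71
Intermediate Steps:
P = -1094/7 (P = -2 + (-27*(28 + 12))/7 = -2 + (-27*40)/7 = -2 + (1/7)*(-1080) = -2 - 1080/7 = -1094/7 ≈ -156.29)
(P + 167) + 239 = (-1094/7 + 167) + 239 = 75/7 + 239 = 1748/7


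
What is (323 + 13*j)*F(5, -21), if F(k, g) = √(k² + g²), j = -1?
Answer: 310*√466 ≈ 6692.0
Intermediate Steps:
F(k, g) = √(g² + k²)
(323 + 13*j)*F(5, -21) = (323 + 13*(-1))*√((-21)² + 5²) = (323 - 13)*√(441 + 25) = 310*√466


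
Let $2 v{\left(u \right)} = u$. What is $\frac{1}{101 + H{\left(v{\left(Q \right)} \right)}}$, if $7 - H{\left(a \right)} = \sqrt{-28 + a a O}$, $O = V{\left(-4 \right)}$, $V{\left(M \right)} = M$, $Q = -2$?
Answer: $\frac{27}{2924} + \frac{i \sqrt{2}}{2924} \approx 0.0092339 + 0.00048366 i$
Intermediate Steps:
$O = -4$
$v{\left(u \right)} = \frac{u}{2}$
$H{\left(a \right)} = 7 - \sqrt{-28 - 4 a^{2}}$ ($H{\left(a \right)} = 7 - \sqrt{-28 + a a \left(-4\right)} = 7 - \sqrt{-28 + a^{2} \left(-4\right)} = 7 - \sqrt{-28 - 4 a^{2}}$)
$\frac{1}{101 + H{\left(v{\left(Q \right)} \right)}} = \frac{1}{101 + \left(7 - 2 \sqrt{-7 - \left(\frac{1}{2} \left(-2\right)\right)^{2}}\right)} = \frac{1}{101 + \left(7 - 2 \sqrt{-7 - \left(-1\right)^{2}}\right)} = \frac{1}{101 + \left(7 - 2 \sqrt{-7 - 1}\right)} = \frac{1}{101 + \left(7 - 2 \sqrt{-8}\right)} = \frac{1}{101 + \left(7 - 2 \cdot 2 i \sqrt{2}\right)} = \frac{1}{101 + \left(7 - 4 i \sqrt{2}\right)} = \frac{1}{108 - 4 i \sqrt{2}}$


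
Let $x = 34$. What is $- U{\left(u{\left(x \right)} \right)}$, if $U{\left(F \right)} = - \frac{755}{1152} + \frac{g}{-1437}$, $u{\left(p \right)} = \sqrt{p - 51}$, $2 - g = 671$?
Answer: $\frac{104749}{551808} \approx 0.18983$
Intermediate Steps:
$g = -669$ ($g = 2 - 671 = -669$)
$u{\left(p \right)} = \sqrt{-51 + p}$
$U{\left(F \right)} = - \frac{104749}{551808}$ ($U{\left(F \right)} = - \frac{755}{1152} - \frac{669}{-1437} = \left(-755\right) \frac{1}{1152} - - \frac{223}{479} = - \frac{755}{1152} + \frac{223}{479} = - \frac{104749}{551808}$)
$- U{\left(u{\left(x \right)} \right)} = \left(-1\right) \left(- \frac{104749}{551808}\right) = \frac{104749}{551808}$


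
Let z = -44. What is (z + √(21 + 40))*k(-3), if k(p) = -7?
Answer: 308 - 7*√61 ≈ 253.33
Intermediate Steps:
(z + √(21 + 40))*k(-3) = (-44 + √(21 + 40))*(-7) = (-44 + √61)*(-7) = 308 - 7*√61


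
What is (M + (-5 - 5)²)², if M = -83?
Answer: 289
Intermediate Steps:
(M + (-5 - 5)²)² = (-83 + (-5 - 5)²)² = (-83 + (-10)²)² = (-83 + 100)² = 17² = 289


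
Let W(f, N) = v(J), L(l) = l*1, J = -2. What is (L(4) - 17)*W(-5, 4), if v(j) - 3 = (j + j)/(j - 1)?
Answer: -169/3 ≈ -56.333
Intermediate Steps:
L(l) = l
v(j) = 3 + 2*j/(-1 + j) (v(j) = 3 + (j + j)/(j - 1) = 3 + (2*j)/(-1 + j) = 3 + 2*j/(-1 + j))
W(f, N) = 13/3 (W(f, N) = (-3 + 5*(-2))/(-1 - 2) = (-3 - 10)/(-3) = -1/3*(-13) = 13/3)
(L(4) - 17)*W(-5, 4) = (4 - 17)*(13/3) = -13*13/3 = -169/3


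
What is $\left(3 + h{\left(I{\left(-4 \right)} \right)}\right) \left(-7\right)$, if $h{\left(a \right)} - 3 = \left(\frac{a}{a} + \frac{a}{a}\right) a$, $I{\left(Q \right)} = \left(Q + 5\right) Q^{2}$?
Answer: $-266$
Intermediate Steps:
$I{\left(Q \right)} = Q^{2} \left(5 + Q\right)$ ($I{\left(Q \right)} = \left(5 + Q\right) Q^{2} = Q^{2} \left(5 + Q\right)$)
$h{\left(a \right)} = 3 + 2 a$ ($h{\left(a \right)} = 3 + \left(\frac{a}{a} + \frac{a}{a}\right) a = 3 + \left(1 + 1\right) a = 3 + 2 a$)
$\left(3 + h{\left(I{\left(-4 \right)} \right)}\right) \left(-7\right) = \left(3 + \left(3 + 2 \left(-4\right)^{2} \left(5 - 4\right)\right)\right) \left(-7\right) = \left(3 + \left(3 + 2 \cdot 16 \cdot 1\right)\right) \left(-7\right) = \left(3 + \left(3 + 2 \cdot 16\right)\right) \left(-7\right) = \left(3 + \left(3 + 32\right)\right) \left(-7\right) = \left(3 + 35\right) \left(-7\right) = 38 \left(-7\right) = -266$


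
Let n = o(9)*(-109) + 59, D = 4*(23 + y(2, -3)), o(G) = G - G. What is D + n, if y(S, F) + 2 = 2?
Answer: 151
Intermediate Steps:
o(G) = 0
y(S, F) = 0 (y(S, F) = -2 + 2 = 0)
D = 92 (D = 4*(23 + 0) = 4*23 = 92)
n = 59 (n = 0*(-109) + 59 = 0 + 59 = 59)
D + n = 92 + 59 = 151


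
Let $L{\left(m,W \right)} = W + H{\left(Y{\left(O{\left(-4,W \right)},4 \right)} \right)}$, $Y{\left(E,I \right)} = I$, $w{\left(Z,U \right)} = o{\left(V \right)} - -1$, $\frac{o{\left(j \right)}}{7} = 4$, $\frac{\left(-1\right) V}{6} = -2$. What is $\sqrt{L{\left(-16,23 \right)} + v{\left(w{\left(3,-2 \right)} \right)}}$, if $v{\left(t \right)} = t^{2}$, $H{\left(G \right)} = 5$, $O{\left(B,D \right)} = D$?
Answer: $\sqrt{869} \approx 29.479$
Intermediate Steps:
$V = 12$ ($V = \left(-6\right) \left(-2\right) = 12$)
$o{\left(j \right)} = 28$ ($o{\left(j \right)} = 7 \cdot 4 = 28$)
$w{\left(Z,U \right)} = 29$ ($w{\left(Z,U \right)} = 28 - -1 = 28 + 1 = 29$)
$L{\left(m,W \right)} = 5 + W$ ($L{\left(m,W \right)} = W + 5 = 5 + W$)
$\sqrt{L{\left(-16,23 \right)} + v{\left(w{\left(3,-2 \right)} \right)}} = \sqrt{\left(5 + 23\right) + 29^{2}} = \sqrt{28 + 841} = \sqrt{869}$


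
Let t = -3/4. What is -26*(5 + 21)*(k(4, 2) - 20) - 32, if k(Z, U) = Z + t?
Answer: 11291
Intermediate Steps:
t = -3/4 (t = -3*1/4 = -3/4 ≈ -0.75000)
k(Z, U) = -3/4 + Z (k(Z, U) = Z - 3/4 = -3/4 + Z)
-26*(5 + 21)*(k(4, 2) - 20) - 32 = -26*(5 + 21)*((-3/4 + 4) - 20) - 32 = -676*(13/4 - 20) - 32 = -676*(-67)/4 - 32 = -26*(-871/2) - 32 = 11323 - 32 = 11291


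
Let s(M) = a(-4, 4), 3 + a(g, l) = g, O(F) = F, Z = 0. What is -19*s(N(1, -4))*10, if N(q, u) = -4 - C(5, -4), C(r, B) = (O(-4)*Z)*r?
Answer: 1330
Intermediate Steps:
C(r, B) = 0 (C(r, B) = (-4*0)*r = 0*r = 0)
N(q, u) = -4 (N(q, u) = -4 - 1*0 = -4 + 0 = -4)
a(g, l) = -3 + g
s(M) = -7 (s(M) = -3 - 4 = -7)
-19*s(N(1, -4))*10 = -19*(-7)*10 = 133*10 = 1330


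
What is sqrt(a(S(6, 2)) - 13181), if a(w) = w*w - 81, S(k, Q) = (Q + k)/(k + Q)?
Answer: I*sqrt(13261) ≈ 115.16*I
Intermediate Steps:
S(k, Q) = 1 (S(k, Q) = (Q + k)/(Q + k) = 1)
a(w) = -81 + w**2 (a(w) = w**2 - 81 = -81 + w**2)
sqrt(a(S(6, 2)) - 13181) = sqrt((-81 + 1**2) - 13181) = sqrt((-81 + 1) - 13181) = sqrt(-80 - 13181) = sqrt(-13261) = I*sqrt(13261)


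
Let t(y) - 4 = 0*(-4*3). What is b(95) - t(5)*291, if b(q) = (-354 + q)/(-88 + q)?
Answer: -1201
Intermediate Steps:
t(y) = 4 (t(y) = 4 + 0*(-4*3) = 4 + 0*(-12) = 4 + 0 = 4)
b(q) = (-354 + q)/(-88 + q)
b(95) - t(5)*291 = (-354 + 95)/(-88 + 95) - 4*291 = -259/7 - 1*1164 = (1/7)*(-259) - 1164 = -37 - 1164 = -1201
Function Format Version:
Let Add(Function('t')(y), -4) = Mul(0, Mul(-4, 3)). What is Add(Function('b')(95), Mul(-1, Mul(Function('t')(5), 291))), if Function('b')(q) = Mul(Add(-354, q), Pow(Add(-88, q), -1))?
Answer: -1201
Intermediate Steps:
Function('t')(y) = 4 (Function('t')(y) = Add(4, Mul(0, Mul(-4, 3))) = Add(4, Mul(0, -12)) = Add(4, 0) = 4)
Function('b')(q) = Mul(Pow(Add(-88, q), -1), Add(-354, q))
Add(Function('b')(95), Mul(-1, Mul(Function('t')(5), 291))) = Add(Mul(Pow(Add(-88, 95), -1), Add(-354, 95)), Mul(-1, Mul(4, 291))) = Add(Mul(Pow(7, -1), -259), Mul(-1, 1164)) = Add(Mul(Rational(1, 7), -259), -1164) = Add(-37, -1164) = -1201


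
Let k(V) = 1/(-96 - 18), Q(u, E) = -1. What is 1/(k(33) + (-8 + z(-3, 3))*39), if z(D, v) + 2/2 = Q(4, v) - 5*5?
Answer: -114/155611 ≈ -0.00073260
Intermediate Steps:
k(V) = -1/114 (k(V) = 1/(-114) = -1/114)
z(D, v) = -27 (z(D, v) = -1 + (-1 - 5*5) = -1 + (-1 - 25) = -1 - 26 = -27)
1/(k(33) + (-8 + z(-3, 3))*39) = 1/(-1/114 + (-8 - 27)*39) = 1/(-1/114 - 35*39) = 1/(-1/114 - 1365) = 1/(-155611/114) = -114/155611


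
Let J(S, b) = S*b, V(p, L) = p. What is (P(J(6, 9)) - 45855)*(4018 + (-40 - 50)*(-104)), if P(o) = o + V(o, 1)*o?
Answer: -573715530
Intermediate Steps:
P(o) = o + o**2 (P(o) = o + o*o = o + o**2)
(P(J(6, 9)) - 45855)*(4018 + (-40 - 50)*(-104)) = ((6*9)*(1 + 6*9) - 45855)*(4018 + (-40 - 50)*(-104)) = (54*(1 + 54) - 45855)*(4018 - 90*(-104)) = (54*55 - 45855)*(4018 + 9360) = (2970 - 45855)*13378 = -42885*13378 = -573715530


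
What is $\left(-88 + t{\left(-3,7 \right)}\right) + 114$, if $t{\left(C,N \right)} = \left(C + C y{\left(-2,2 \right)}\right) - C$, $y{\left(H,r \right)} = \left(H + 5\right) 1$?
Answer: $17$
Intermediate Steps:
$y{\left(H,r \right)} = 5 + H$ ($y{\left(H,r \right)} = \left(5 + H\right) 1 = 5 + H$)
$t{\left(C,N \right)} = 3 C$ ($t{\left(C,N \right)} = \left(C + C \left(5 - 2\right)\right) - C = \left(C + C 3\right) - C = \left(C + 3 C\right) - C = 4 C - C = 3 C$)
$\left(-88 + t{\left(-3,7 \right)}\right) + 114 = \left(-88 + 3 \left(-3\right)\right) + 114 = \left(-88 - 9\right) + 114 = -97 + 114 = 17$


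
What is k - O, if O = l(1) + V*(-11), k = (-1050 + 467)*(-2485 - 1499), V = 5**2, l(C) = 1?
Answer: 2322946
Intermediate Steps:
V = 25
k = 2322672 (k = -583*(-3984) = 2322672)
O = -274 (O = 1 + 25*(-11) = 1 - 275 = -274)
k - O = 2322672 - 1*(-274) = 2322672 + 274 = 2322946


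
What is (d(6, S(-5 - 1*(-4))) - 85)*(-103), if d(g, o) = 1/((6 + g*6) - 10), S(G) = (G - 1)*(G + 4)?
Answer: 280057/32 ≈ 8751.8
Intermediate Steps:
S(G) = (-1 + G)*(4 + G)
d(g, o) = 1/(-4 + 6*g) (d(g, o) = 1/((6 + 6*g) - 10) = 1/(-4 + 6*g))
(d(6, S(-5 - 1*(-4))) - 85)*(-103) = (1/(2*(-2 + 3*6)) - 85)*(-103) = (1/(2*(-2 + 18)) - 85)*(-103) = ((½)/16 - 85)*(-103) = ((½)*(1/16) - 85)*(-103) = (1/32 - 85)*(-103) = -2719/32*(-103) = 280057/32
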